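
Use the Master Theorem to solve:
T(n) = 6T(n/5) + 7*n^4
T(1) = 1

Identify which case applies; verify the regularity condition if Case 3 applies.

a=6, b=5, f(n)=7*n^4.
log_5(6) = 1.113 < 4.
f(n) = Omega(n^(1.113+epsilon)) for some epsilon > 0, so Case 3 is the candidate.
Regularity: a*f(n/b) = 6*7*(n/5)^4 = (6/625)*7*n^4 <= c*f(n) with c = 6/625 < 1. Satisfied.
Case 3: T(n) = Theta(n^4).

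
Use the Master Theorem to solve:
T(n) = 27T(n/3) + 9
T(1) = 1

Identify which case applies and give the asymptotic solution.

a=27, b=3, f(n)=9.
log_3(27) = 3 > 0.
Since f(n) = O(n^0) is polynomially smaller than n^3, Case 1 applies.
T(n) = Theta(n^3).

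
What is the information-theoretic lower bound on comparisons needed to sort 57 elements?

There are 57! = 40526919504877216755680601905432322134980384796226602145184481280000000000000 possible orderings. Each comparison gives 1 bit. We need at least ceil(log_2(40526919504877216755680601905432322134980384796226602145184481280000000000000)) = 255 comparisons.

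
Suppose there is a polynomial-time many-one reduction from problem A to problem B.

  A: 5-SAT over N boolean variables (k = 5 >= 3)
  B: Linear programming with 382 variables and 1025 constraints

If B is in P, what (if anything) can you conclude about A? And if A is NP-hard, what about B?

A poly-time reduction A <=_p B means any A-instance can be transformed to a B-instance in poly time.
If B is in P: compose the reduction with B's poly-time algorithm to solve A in poly time, so A is in P.
If A is NP-hard: every NP problem reduces to A, which reduces to B; composing reductions, every NP problem reduces to B, so B is NP-hard.
(Here in fact A is NP-complete and B is in P, so no such reduction is known -- its existence would imply P = NP; the analysis concerns only what the assumed reduction would or would not let you conclude.)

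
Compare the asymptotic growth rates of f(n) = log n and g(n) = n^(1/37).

g(n) = n^(1/37) grows faster: any positive power of n dominates log n.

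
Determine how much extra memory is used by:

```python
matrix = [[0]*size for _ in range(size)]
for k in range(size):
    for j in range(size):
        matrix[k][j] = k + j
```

Space complexity: O(n^2).
A 2D structure of size n x n is allocated.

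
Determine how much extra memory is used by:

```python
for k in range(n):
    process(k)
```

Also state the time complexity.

Space complexity: O(1).
Only a constant amount of auxiliary storage is used; nothing grows with n.
Time complexity: O(n).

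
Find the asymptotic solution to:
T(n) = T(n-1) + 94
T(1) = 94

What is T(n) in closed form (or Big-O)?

Unrolling: T(n) = T(n-1) + 94 = T(n-2) + 2*94 = ... = T(1) + (n-1)*94 = 94 + (n-1)*94 = 94n.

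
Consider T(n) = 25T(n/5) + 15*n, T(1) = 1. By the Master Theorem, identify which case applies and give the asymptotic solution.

a=25, b=5, f(n)=15*n.
log_5(25) = 2 > 1.
Since f(n) = O(n^1) is polynomially smaller than n^2, Case 1 applies.
T(n) = Theta(n^2).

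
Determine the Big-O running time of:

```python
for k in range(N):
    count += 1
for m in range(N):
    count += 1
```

Time complexity: O(n).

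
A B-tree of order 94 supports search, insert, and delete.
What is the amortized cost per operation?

B-tree of order 94 has height O(log_94 n). Each operation traverses the tree height. Splits during insert and merges during delete are O(1) each and occur at most once per level. Total cost per operation: O(log_94 n).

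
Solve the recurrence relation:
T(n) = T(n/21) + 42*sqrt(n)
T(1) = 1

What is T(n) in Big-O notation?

Each level contributes sqrt(n/21^k). Geometric series with ratio 1/sqrt(21) < 1 sums to O(sqrt(n)).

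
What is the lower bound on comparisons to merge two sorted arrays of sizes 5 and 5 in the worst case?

Adversary: with |5 - 5| <= 1 the inputs can be fully interleaved so that every adjacent pair in the merged output comes from different arrays. Then each of the 9 adjacent pairs must be directly compared, or the algorithm cannot determine their relative order. Standard merge meets this bound.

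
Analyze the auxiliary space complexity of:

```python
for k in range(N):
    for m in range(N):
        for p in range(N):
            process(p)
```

Space complexity: O(1).
Only a constant amount of auxiliary storage is used; nothing grows with n.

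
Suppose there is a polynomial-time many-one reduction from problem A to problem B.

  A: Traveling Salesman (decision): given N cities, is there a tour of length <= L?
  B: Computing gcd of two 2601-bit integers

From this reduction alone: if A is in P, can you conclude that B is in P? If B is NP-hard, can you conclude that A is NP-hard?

A poly-time reduction A <=_p B transfers tractability DOWN (B easy => A easy) and hardness UP (A hard => B hard), not the reverse.
From A in P, the reduction alone does NOT give B in P: any problem in P trivially reduces to SAT, yet SAT is not known to be in P.
From B NP-hard, the reduction alone does NOT give A NP-hard: again, easy problems reduce to hard ones.
(Here in fact A is NP-complete and B is in P, so no such reduction is known -- its existence would imply P = NP; the analysis concerns only what the assumed reduction would or would not let you conclude.)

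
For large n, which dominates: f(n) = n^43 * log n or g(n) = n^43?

f(n) = n^43 * log n grows faster: extra log n factor -> infinity.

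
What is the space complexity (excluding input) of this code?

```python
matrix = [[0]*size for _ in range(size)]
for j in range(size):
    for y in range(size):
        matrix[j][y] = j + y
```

Space complexity: O(n^2).
A 2D structure of size n x n is allocated.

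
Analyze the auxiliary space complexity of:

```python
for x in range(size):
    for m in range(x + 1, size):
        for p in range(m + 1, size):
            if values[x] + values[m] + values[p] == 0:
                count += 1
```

Space complexity: O(1).
Only a constant amount of auxiliary storage is used; nothing grows with n.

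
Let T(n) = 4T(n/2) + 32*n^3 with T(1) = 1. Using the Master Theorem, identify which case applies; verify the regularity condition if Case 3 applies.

a=4, b=2, f(n)=32*n^3.
log_2(4) = 2 < 3.
f(n) = Omega(n^(2+epsilon)) for some epsilon > 0, so Case 3 is the candidate.
Regularity: a*f(n/b) = 4*32*(n/2)^3 = (4/8)*32*n^3 <= c*f(n) with c = 4/8 < 1. Satisfied.
Case 3: T(n) = Theta(n^3).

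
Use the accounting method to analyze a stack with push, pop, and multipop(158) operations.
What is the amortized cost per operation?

Assign 2 credits per push (1 for the push, 1 saved for a future pop). Each pop or element popped by multipop(158) uses 1 saved credit. Total credits never go negative, so amortized cost is O(1).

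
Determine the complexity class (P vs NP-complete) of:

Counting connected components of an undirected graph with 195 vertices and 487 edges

This problem is in P: BFS/DFS visits each vertex and edge once: O(V+E).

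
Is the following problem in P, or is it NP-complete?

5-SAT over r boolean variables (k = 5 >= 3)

This problem is NP-complete: 3-SAT is NP-complete (Cook-Levin); k-SAT for k>=3 reduces from 3-SAT.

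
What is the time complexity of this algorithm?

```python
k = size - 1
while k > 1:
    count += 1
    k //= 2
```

Time complexity: O(log n).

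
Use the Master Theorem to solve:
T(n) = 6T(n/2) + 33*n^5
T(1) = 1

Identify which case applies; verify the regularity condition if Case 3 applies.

a=6, b=2, f(n)=33*n^5.
log_2(6) = 2.585 < 5.
f(n) = Omega(n^(2.585+epsilon)) for some epsilon > 0, so Case 3 is the candidate.
Regularity: a*f(n/b) = 6*33*(n/2)^5 = (6/32)*33*n^5 <= c*f(n) with c = 6/32 < 1. Satisfied.
Case 3: T(n) = Theta(n^5).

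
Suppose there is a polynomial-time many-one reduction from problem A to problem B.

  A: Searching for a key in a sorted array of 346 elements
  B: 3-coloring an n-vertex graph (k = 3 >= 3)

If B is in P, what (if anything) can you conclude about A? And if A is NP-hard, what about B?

A poly-time reduction A <=_p B means any A-instance can be transformed to a B-instance in poly time.
If B is in P: compose the reduction with B's poly-time algorithm to solve A in poly time, so A is in P.
If A is NP-hard: every NP problem reduces to A, which reduces to B; composing reductions, every NP problem reduces to B, so B is NP-hard.
(Here in fact A is P and B is NP-complete.)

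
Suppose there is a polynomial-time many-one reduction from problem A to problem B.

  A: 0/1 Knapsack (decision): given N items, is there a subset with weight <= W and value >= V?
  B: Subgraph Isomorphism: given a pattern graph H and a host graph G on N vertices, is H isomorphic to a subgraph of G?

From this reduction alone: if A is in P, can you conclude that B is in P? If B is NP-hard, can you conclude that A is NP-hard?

A poly-time reduction A <=_p B transfers tractability DOWN (B easy => A easy) and hardness UP (A hard => B hard), not the reverse.
From A in P, the reduction alone does NOT give B in P: any problem in P trivially reduces to SAT, yet SAT is not known to be in P.
From B NP-hard, the reduction alone does NOT give A NP-hard: again, easy problems reduce to hard ones.
(Here in fact A is NP-complete and B is NP-complete.)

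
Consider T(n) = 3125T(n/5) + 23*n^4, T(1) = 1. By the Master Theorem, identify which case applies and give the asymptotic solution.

a=3125, b=5, f(n)=23*n^4.
log_5(3125) = 5 > 4.
Since f(n) = O(n^4) is polynomially smaller than n^5, Case 1 applies.
T(n) = Theta(n^5).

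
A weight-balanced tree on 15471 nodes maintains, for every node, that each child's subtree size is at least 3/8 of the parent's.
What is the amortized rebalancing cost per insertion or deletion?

With balance ratio 3/8, tree height is O(log_{8/3}(15471)) = O(log n). A rebalance at a node of size s costs O(s) but requires Omega(s) updates in that subtree to retrigger. Summed over the O(log n) ancestors of the touched leaf, amortized rebalancing is O(log n).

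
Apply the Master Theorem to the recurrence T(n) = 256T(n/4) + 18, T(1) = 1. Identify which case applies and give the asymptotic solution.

a=256, b=4, f(n)=18.
log_4(256) = 4 > 0.
Since f(n) = O(n^0) is polynomially smaller than n^4, Case 1 applies.
T(n) = Theta(n^4).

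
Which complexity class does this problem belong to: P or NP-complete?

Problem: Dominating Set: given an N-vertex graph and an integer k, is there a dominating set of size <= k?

This problem is NP-complete: reduces from Set Cover (with k part of the input).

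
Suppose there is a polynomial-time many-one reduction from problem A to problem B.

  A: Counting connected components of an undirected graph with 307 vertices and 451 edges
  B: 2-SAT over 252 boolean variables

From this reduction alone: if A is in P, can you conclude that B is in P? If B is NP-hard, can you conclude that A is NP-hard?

A poly-time reduction A <=_p B transfers tractability DOWN (B easy => A easy) and hardness UP (A hard => B hard), not the reverse.
From A in P, the reduction alone does NOT give B in P: any problem in P trivially reduces to SAT, yet SAT is not known to be in P.
From B NP-hard, the reduction alone does NOT give A NP-hard: again, easy problems reduce to hard ones.
(Here in fact A is P and B is P.)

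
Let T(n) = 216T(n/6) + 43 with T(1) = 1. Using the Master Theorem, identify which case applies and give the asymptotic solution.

a=216, b=6, f(n)=43.
log_6(216) = 3 > 0.
Since f(n) = O(n^0) is polynomially smaller than n^3, Case 1 applies.
T(n) = Theta(n^3).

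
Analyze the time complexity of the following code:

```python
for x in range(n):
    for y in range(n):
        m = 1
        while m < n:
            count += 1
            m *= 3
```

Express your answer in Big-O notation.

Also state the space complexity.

Time complexity: O(n^2 log n).
Space complexity: O(1).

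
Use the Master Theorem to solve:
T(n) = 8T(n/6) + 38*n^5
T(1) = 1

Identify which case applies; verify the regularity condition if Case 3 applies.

a=8, b=6, f(n)=38*n^5.
log_6(8) = 1.161 < 5.
f(n) = Omega(n^(1.161+epsilon)) for some epsilon > 0, so Case 3 is the candidate.
Regularity: a*f(n/b) = 8*38*(n/6)^5 = (8/7776)*38*n^5 <= c*f(n) with c = 8/7776 < 1. Satisfied.
Case 3: T(n) = Theta(n^5).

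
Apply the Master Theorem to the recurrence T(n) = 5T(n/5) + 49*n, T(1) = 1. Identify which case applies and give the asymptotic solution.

a=5, b=5, f(n)=49*n.
log_5(5) = 1, so n^(log_b(a)) = n.
f(n) = Theta(n), so Case 2 applies.
T(n) = Theta(n log n).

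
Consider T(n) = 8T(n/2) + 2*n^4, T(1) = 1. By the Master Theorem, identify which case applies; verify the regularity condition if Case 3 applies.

a=8, b=2, f(n)=2*n^4.
log_2(8) = 3 < 4.
f(n) = Omega(n^(3+epsilon)) for some epsilon > 0, so Case 3 is the candidate.
Regularity: a*f(n/b) = 8*2*(n/2)^4 = (8/16)*2*n^4 <= c*f(n) with c = 8/16 < 1. Satisfied.
Case 3: T(n) = Theta(n^4).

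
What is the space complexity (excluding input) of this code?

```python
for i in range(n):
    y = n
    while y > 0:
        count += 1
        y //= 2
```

Space complexity: O(1).
Only a constant amount of auxiliary storage is used; nothing grows with n.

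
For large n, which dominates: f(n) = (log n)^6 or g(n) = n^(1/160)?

g(n) = n^(1/160) grows faster: any positive power of n dominates any polylog.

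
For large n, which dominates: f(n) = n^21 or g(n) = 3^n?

g(n) = 3^n grows faster: any exponential with base > 1 dominates every polynomial.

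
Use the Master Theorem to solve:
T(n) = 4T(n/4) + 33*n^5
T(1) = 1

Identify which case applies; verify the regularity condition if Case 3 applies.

a=4, b=4, f(n)=33*n^5.
log_4(4) = 1 < 5.
f(n) = Omega(n^(1+epsilon)) for some epsilon > 0, so Case 3 is the candidate.
Regularity: a*f(n/b) = 4*33*(n/4)^5 = (4/1024)*33*n^5 <= c*f(n) with c = 4/1024 < 1. Satisfied.
Case 3: T(n) = Theta(n^5).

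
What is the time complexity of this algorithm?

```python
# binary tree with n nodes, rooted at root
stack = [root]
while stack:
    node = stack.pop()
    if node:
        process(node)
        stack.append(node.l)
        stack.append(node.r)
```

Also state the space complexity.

Time complexity: O(n).
Space complexity: O(n).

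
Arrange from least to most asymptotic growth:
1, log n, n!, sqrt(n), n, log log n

Ordered by growth rate: 1 < log log n < log n < sqrt(n) < n < n!.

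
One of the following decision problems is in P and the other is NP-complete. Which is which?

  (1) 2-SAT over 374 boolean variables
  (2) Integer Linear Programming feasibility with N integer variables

(1) is P: 2-SAT is solvable in linear time via implication-graph SCCs.
(2) is NP-complete: ILP feasibility is NP-complete (LP relaxation is in P).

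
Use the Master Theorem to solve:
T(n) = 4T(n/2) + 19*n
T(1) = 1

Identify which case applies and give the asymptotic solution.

a=4, b=2, f(n)=19*n.
log_2(4) = 2 > 1.
Since f(n) = O(n^1) is polynomially smaller than n^2, Case 1 applies.
T(n) = Theta(n^2).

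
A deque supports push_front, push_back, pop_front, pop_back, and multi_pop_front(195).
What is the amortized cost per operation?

Assign 2 credits to each push operation. A pop uses 1 saved credit. multi_pop_front(195) uses up to 195 saved credits from previous pushes. Credits never go negative. Amortized cost is O(1).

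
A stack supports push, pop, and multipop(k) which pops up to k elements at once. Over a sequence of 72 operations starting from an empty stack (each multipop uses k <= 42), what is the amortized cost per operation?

Each element is pushed exactly once and popped at most once (whether by pop or as part of a multipop). So the total number of individual pops over the whole sequence is at most the number of pushes, which is at most 72. Total work <= 2 * 72, hence O(1) amortized per operation.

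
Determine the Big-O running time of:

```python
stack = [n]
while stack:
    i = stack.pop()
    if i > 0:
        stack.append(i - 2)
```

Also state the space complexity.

Time complexity: O(n).
Space complexity: O(1).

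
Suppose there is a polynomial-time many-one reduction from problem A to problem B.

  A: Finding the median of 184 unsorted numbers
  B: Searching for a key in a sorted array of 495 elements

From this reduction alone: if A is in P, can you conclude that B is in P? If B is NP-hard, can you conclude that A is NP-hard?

A poly-time reduction A <=_p B transfers tractability DOWN (B easy => A easy) and hardness UP (A hard => B hard), not the reverse.
From A in P, the reduction alone does NOT give B in P: any problem in P trivially reduces to SAT, yet SAT is not known to be in P.
From B NP-hard, the reduction alone does NOT give A NP-hard: again, easy problems reduce to hard ones.
(Here in fact A is P and B is P.)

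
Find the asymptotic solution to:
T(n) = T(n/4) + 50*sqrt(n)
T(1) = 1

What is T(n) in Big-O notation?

Each level contributes sqrt(n/4^k). Geometric series with ratio 1/sqrt(4) < 1 sums to O(sqrt(n)).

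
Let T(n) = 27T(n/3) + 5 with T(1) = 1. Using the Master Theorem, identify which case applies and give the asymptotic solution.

a=27, b=3, f(n)=5.
log_3(27) = 3 > 0.
Since f(n) = O(n^0) is polynomially smaller than n^3, Case 1 applies.
T(n) = Theta(n^3).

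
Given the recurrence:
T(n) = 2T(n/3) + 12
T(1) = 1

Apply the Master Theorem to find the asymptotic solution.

a=2, b=3, f(n)=12. log_3(2) = 0.6309. Case 1 of Master Theorem: T(n) = O(n^0.6309).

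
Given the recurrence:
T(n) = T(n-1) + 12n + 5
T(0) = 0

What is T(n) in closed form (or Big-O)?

Dominant term in sum is 12*sum(i, i=1..n) = 12*n*(n+1)/2 = O(n^2).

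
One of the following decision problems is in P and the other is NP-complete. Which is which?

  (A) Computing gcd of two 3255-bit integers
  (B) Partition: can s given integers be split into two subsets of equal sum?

(A) is P: the Euclidean algorithm runs in polynomial time in the bit-length.
(B) is NP-complete: Subset Sum reduces to it (one of Karp's 21 NP-complete problems).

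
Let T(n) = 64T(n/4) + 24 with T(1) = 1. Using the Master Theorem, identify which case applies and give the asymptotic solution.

a=64, b=4, f(n)=24.
log_4(64) = 3 > 0.
Since f(n) = O(n^0) is polynomially smaller than n^3, Case 1 applies.
T(n) = Theta(n^3).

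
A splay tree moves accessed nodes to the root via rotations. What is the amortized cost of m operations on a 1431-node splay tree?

Using a potential function Phi = sum of log(size of subtree) for each node, each splay operation has amortized cost O(log n) where n = 1431. Bad individual operations (O(n)) are offset by decreased potential.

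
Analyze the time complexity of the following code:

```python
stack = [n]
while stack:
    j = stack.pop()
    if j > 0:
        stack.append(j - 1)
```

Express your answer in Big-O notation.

Time complexity: O(n).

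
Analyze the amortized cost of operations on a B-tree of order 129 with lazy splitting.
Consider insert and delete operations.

In a B-tree of order 129, a node splits when it has 129 keys. With lazy splitting, we use potential Phi = number of full nodes + number of near-empty nodes. Each split costs O(1) but reduces potential. Between splits, at least 64 insertions must occur in that node. Amortized structural cost is O(1) per operation, plus O(log_129 n) traversal.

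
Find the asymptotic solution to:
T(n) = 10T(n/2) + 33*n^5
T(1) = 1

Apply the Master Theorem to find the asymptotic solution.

a=10, b=2, f(n)=33*n^5. log_2(10) = 3.322 < 5. Case 3: T(n) = O(n^5).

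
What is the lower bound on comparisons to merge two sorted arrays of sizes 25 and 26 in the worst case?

Adversary: with |25 - 26| <= 1 the inputs can be fully interleaved so that every adjacent pair in the merged output comes from different arrays. Then each of the 50 adjacent pairs must be directly compared, or the algorithm cannot determine their relative order. Standard merge meets this bound.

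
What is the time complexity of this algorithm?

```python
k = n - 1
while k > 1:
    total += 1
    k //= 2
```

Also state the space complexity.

Time complexity: O(log n).
Space complexity: O(1).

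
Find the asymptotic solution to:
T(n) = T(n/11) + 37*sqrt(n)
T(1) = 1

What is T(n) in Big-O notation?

Each level contributes sqrt(n/11^k). Geometric series with ratio 1/sqrt(11) < 1 sums to O(sqrt(n)).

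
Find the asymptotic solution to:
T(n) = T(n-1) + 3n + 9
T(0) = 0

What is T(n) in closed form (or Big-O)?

Dominant term in sum is 3*sum(i, i=1..n) = 3*n*(n+1)/2 = O(n^2).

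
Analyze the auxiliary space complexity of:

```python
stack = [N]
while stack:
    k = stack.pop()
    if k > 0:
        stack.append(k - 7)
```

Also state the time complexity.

Space complexity: O(1).
Only a constant amount of auxiliary storage is used; nothing grows with n.
Time complexity: O(n).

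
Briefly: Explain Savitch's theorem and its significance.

Savitch's theorem states that NSPACE(f(n)) is contained in DSPACE(f(n)^2) for f(n) >= log n. In particular, NPSPACE = PSPACE, meaning nondeterminism does not significantly help for space-bounded computation. This contrasts with time, where we do not know if P = NP.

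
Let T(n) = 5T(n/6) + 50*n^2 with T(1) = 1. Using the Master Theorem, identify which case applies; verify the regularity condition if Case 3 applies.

a=5, b=6, f(n)=50*n^2.
log_6(5) = 0.8982 < 2.
f(n) = Omega(n^(0.8982+epsilon)) for some epsilon > 0, so Case 3 is the candidate.
Regularity: a*f(n/b) = 5*50*(n/6)^2 = (5/36)*50*n^2 <= c*f(n) with c = 5/36 < 1. Satisfied.
Case 3: T(n) = Theta(n^2).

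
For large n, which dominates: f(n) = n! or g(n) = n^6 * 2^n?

f(n) = n! grows faster: by Stirling n! ~ (n/e)^n sqrt(2*pi*n); (n/e)^n eventually dominates n^6 * 2^n.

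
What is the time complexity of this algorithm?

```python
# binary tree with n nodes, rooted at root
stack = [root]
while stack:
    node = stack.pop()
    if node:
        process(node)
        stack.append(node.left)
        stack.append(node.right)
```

Time complexity: O(n).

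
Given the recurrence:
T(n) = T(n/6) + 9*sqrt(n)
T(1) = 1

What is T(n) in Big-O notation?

Each level contributes sqrt(n/6^k). Geometric series with ratio 1/sqrt(6) < 1 sums to O(sqrt(n)).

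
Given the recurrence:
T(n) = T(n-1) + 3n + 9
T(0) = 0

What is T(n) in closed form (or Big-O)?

Dominant term in sum is 3*sum(i, i=1..n) = 3*n*(n+1)/2 = O(n^2).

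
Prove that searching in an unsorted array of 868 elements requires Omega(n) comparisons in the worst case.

An adversary can always place the target in the last position checked. Until all 868 positions are examined, the target might be in any unchecked position. Therefore 868 comparisons are necessary.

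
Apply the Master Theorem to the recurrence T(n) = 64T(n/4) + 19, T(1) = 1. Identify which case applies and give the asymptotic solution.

a=64, b=4, f(n)=19.
log_4(64) = 3 > 0.
Since f(n) = O(n^0) is polynomially smaller than n^3, Case 1 applies.
T(n) = Theta(n^3).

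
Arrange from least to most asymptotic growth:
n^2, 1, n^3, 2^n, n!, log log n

Ordered by growth rate: 1 < log log n < n^2 < n^3 < 2^n < n!.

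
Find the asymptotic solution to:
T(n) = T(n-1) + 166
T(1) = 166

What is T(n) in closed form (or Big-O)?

Unrolling: T(n) = T(n-1) + 166 = T(n-2) + 2*166 = ... = T(1) + (n-1)*166 = 166 + (n-1)*166 = 166n.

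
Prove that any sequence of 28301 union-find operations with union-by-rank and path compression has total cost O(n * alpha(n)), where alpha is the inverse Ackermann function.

Using Tarjan's analysis with rank-based potential function. Union-by-rank keeps tree height O(log n). Path compression flattens paths during find. For n = 28301 operations, total cost is O(n * alpha(n)), effectively O(n) since alpha grows incredibly slowly.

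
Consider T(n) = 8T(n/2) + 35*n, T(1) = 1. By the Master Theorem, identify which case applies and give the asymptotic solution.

a=8, b=2, f(n)=35*n.
log_2(8) = 3 > 1.
Since f(n) = O(n^1) is polynomially smaller than n^3, Case 1 applies.
T(n) = Theta(n^3).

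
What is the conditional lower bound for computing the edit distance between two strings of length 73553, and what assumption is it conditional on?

Under SETH (the Strong Exponential Time Hypothesis), edit distance on length-73553 strings cannot be computed in O(n^(2-epsilon)) time for any epsilon > 0 (Backurs-Indyk). The reduction is from CNF-SAT via the orthogonal vectors problem.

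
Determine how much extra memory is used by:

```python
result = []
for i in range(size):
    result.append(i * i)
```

Space complexity: O(n).
Auxiliary storage grows linearly with the input size n in the worst case.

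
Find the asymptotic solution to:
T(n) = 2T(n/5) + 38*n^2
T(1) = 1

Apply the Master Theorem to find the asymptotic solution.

a=2, b=5, f(n)=38*n^2. log_5(2) = 0.4307 < 2. Case 3: T(n) = O(n^2).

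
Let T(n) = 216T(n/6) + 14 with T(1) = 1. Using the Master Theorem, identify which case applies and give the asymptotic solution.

a=216, b=6, f(n)=14.
log_6(216) = 3 > 0.
Since f(n) = O(n^0) is polynomially smaller than n^3, Case 1 applies.
T(n) = Theta(n^3).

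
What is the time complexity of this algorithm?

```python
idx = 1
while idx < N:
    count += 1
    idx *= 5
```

Time complexity: O(log n).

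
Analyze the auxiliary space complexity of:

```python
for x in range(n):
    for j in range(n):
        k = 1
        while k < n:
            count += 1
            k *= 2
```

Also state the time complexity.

Space complexity: O(1).
Only a constant amount of auxiliary storage is used; nothing grows with n.
Time complexity: O(n^2 log n).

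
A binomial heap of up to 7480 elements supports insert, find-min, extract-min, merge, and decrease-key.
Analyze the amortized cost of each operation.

A binomial heap with n <= 7480 elements has at most floor(log_2 7480) + 1 = 13 trees. Using potential Phi = number of trees: Insert adds one tree, but cascading merges reduce count -- amortized O(1). Find-min reads the cached minimum pointer: O(1). Extract-min creates O(log n) new trees: O(log n). Merge combines tree lists: O(log n). Decrease-key sifts the element up its tree of height <= log n: O(log n).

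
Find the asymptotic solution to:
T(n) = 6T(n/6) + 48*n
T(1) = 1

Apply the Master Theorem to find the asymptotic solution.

a=6, b=6, f(n)=48*n. log_6(6) = 1. Case 2: T(n) = O(n log n).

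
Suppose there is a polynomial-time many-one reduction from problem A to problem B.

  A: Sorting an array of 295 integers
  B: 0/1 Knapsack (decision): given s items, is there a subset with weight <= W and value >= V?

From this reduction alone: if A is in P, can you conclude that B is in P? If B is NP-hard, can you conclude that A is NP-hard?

A poly-time reduction A <=_p B transfers tractability DOWN (B easy => A easy) and hardness UP (A hard => B hard), not the reverse.
From A in P, the reduction alone does NOT give B in P: any problem in P trivially reduces to SAT, yet SAT is not known to be in P.
From B NP-hard, the reduction alone does NOT give A NP-hard: again, easy problems reduce to hard ones.
(Here in fact A is P and B is NP-complete.)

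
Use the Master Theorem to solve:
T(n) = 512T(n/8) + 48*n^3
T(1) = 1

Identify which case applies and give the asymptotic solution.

a=512, b=8, f(n)=48*n^3.
log_8(512) = 3, so n^(log_b(a)) = n^3.
f(n) = Theta(n^3), so Case 2 applies.
T(n) = Theta(n^3 log n).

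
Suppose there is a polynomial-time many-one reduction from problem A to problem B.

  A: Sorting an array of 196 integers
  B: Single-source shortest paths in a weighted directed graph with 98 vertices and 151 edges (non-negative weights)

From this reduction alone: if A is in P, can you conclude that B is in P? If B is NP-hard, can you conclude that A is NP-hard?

A poly-time reduction A <=_p B transfers tractability DOWN (B easy => A easy) and hardness UP (A hard => B hard), not the reverse.
From A in P, the reduction alone does NOT give B in P: any problem in P trivially reduces to SAT, yet SAT is not known to be in P.
From B NP-hard, the reduction alone does NOT give A NP-hard: again, easy problems reduce to hard ones.
(Here in fact A is P and B is P.)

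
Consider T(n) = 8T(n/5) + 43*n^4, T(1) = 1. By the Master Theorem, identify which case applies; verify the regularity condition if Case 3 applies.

a=8, b=5, f(n)=43*n^4.
log_5(8) = 1.292 < 4.
f(n) = Omega(n^(1.292+epsilon)) for some epsilon > 0, so Case 3 is the candidate.
Regularity: a*f(n/b) = 8*43*(n/5)^4 = (8/625)*43*n^4 <= c*f(n) with c = 8/625 < 1. Satisfied.
Case 3: T(n) = Theta(n^4).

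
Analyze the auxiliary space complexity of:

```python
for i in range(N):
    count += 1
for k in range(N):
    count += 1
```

Space complexity: O(1).
Only a constant amount of auxiliary storage is used; nothing grows with n.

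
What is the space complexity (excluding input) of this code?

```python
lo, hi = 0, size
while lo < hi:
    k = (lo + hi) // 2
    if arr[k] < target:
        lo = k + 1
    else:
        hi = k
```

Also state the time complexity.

Space complexity: O(1).
Only a constant amount of auxiliary storage is used; nothing grows with n.
Time complexity: O(log n).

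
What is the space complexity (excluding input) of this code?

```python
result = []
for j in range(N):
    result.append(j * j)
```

Space complexity: O(n).
Auxiliary storage grows linearly with the input size n in the worst case.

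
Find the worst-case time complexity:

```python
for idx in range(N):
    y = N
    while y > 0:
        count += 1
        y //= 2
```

Time complexity: O(n log n).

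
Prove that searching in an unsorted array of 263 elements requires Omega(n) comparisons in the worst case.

An adversary can always place the target in the last position checked. Until all 263 positions are examined, the target might be in any unchecked position. Therefore 263 comparisons are necessary.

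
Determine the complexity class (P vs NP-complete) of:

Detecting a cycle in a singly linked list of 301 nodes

This problem is in P: Floyd's tortoise-and-hare runs in O(n) time, O(1) space.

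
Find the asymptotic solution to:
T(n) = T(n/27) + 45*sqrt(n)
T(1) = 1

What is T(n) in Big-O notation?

Each level contributes sqrt(n/27^k). Geometric series with ratio 1/sqrt(27) < 1 sums to O(sqrt(n)).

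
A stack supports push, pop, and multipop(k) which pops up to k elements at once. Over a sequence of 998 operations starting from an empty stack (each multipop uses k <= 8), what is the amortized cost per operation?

Each element is pushed exactly once and popped at most once (whether by pop or as part of a multipop). So the total number of individual pops over the whole sequence is at most the number of pushes, which is at most 998. Total work <= 2 * 998, hence O(1) amortized per operation.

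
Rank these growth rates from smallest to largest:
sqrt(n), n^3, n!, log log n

Ordered by growth rate: log log n < sqrt(n) < n^3 < n!.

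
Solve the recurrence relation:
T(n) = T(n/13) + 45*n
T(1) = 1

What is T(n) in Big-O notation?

Geometric series: 45*n*(1 + 1/13 + 1/13^2 + ...) = O(n). T(n) = O(n).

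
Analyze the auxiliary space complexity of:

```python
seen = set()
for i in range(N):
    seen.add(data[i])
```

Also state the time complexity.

Space complexity: O(n).
Auxiliary storage grows linearly with the input size n in the worst case.
Time complexity: O(n).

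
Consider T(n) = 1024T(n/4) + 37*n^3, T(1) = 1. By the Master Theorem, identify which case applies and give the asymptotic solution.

a=1024, b=4, f(n)=37*n^3.
log_4(1024) = 5 > 3.
Since f(n) = O(n^3) is polynomially smaller than n^5, Case 1 applies.
T(n) = Theta(n^5).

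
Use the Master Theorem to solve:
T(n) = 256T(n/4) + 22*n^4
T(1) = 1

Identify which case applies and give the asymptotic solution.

a=256, b=4, f(n)=22*n^4.
log_4(256) = 4, so n^(log_b(a)) = n^4.
f(n) = Theta(n^4), so Case 2 applies.
T(n) = Theta(n^4 log n).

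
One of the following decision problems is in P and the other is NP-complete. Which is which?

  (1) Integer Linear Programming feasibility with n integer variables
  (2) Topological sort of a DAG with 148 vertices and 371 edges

(1) is NP-complete: ILP feasibility is NP-complete (LP relaxation is in P).
(2) is P: DFS-based topological sort runs in O(V+E).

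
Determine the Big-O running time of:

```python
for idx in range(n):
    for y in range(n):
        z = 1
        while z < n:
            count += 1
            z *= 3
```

Time complexity: O(n^2 log n).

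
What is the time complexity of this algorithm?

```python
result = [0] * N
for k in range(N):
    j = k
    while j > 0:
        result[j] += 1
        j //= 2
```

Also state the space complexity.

Time complexity: O(n log n).
Space complexity: O(n).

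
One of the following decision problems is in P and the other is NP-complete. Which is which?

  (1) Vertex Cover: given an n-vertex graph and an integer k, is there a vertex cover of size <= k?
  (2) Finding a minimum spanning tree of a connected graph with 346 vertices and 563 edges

(1) is NP-complete: one of Karp's 21 NP-complete problems (with k part of the input; for any fixed constant k it is in P).
(2) is P: Kruskal's / Prim's algorithms run in polynomial time.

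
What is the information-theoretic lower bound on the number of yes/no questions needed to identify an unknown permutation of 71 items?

There are 71! = 850478588567862317521167644239926010288584608120796235886430763388588680378079017697280000000000000000 permutations. Each yes/no question gives at most 1 bit, so at least ceil(log_2(850478588567862317521167644239926010288584608120796235886430763388588680378079017697280000000000000000)) = 339 questions are needed.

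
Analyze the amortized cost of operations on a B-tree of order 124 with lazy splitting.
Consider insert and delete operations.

In a B-tree of order 124, a node splits when it has 124 keys. With lazy splitting, we use potential Phi = number of full nodes + number of near-empty nodes. Each split costs O(1) but reduces potential. Between splits, at least 62 insertions must occur in that node. Amortized structural cost is O(1) per operation, plus O(log_124 n) traversal.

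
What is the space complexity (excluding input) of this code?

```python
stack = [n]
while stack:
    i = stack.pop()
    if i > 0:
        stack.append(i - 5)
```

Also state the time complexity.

Space complexity: O(1).
Only a constant amount of auxiliary storage is used; nothing grows with n.
Time complexity: O(n).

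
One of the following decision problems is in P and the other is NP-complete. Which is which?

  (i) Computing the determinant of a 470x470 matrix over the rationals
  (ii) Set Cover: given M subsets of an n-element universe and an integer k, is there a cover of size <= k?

(i) is P: Gaussian elimination runs in O(n^3).
(ii) is NP-complete: one of Karp's 21 NP-complete problems (with k part of the input).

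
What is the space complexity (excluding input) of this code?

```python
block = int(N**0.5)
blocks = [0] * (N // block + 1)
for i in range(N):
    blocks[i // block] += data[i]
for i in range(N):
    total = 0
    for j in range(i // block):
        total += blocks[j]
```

Space complexity: O(sqrt(n)).
Storage scales with sqrt(n).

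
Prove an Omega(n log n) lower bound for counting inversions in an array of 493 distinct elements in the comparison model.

Decision-tree argument: at any leaf, the comparisons made (with transitivity) must totally order all 493 elements -- otherwise some pair (i,j) is unordered, and an adversary can present two inputs agreeing on every comparison made but with that pair flipped, changing the inversion count by 1, so the leaf's output is wrong on one of them. Hence the tree has >= 493! leaves and height >= log_2(493!) = Omega(n log n). Modified merge sort achieves O(n log n).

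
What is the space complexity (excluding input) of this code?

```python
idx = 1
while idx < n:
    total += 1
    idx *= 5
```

Space complexity: O(1).
Only a constant amount of auxiliary storage is used; nothing grows with n.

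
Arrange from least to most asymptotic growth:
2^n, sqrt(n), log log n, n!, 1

Ordered by growth rate: 1 < log log n < sqrt(n) < 2^n < n!.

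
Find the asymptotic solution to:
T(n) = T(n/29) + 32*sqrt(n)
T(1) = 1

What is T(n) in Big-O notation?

Each level contributes sqrt(n/29^k). Geometric series with ratio 1/sqrt(29) < 1 sums to O(sqrt(n)).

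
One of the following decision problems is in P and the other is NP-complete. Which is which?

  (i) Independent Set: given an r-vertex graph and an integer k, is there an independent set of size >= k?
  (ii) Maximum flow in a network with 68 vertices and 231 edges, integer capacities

(i) is NP-complete: complement of Clique (with k part of the input).
(ii) is P: Edmonds-Karp / push-relabel run in polynomial time.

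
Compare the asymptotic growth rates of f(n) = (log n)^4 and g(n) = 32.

f(n) = (log n)^4 grows faster: any unbounded function dominates a constant.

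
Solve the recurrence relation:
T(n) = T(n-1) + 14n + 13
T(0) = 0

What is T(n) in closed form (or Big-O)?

Dominant term in sum is 14*sum(i, i=1..n) = 14*n*(n+1)/2 = O(n^2).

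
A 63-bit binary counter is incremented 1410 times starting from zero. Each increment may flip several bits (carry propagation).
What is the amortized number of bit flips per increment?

Bit i flips on every 2^i-th increment, so over 1410 increments bit i flips floor(1410/2^i) times. Summing over i: total flips < 2 * 1410. Amortized: < 2 = O(1) per increment.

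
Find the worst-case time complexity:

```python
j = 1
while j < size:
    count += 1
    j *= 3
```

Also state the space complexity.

Time complexity: O(log n).
Space complexity: O(1).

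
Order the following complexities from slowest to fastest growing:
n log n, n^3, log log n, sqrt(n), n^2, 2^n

Ordered by growth rate: log log n < sqrt(n) < n log n < n^2 < n^3 < 2^n.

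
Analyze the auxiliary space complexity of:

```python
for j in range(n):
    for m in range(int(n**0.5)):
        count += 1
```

Space complexity: O(1).
Only a constant amount of auxiliary storage is used; nothing grows with n.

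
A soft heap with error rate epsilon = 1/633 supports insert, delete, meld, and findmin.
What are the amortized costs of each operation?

Soft heaps (Chazelle) allow up to an epsilon = 1/633 fraction of elements to have corrupted (raised) keys. Insert is O(log(1/epsilon)) = O(log 633) amortized -- the structure maintains heap-ordered binary trees of rank bounded by O(log(1/epsilon)). Meld concatenates root lists: O(1) amortized. Delete and findmin are O(1) amortized.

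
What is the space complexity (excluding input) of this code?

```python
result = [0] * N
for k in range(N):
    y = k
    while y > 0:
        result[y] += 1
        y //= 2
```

Space complexity: O(n).
Auxiliary storage grows linearly with the input size n in the worst case.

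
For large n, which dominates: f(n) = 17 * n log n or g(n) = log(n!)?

f(n) = 17 * n log n and g(n) = log(n!) are Theta of each other: Stirling: log(n!) = n log n - n + O(log n) = Theta(n log n); the constant 17 doesn't change the Theta class.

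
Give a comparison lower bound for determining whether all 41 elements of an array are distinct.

In the algebraic decision-tree model, the YES region for element distinctness on 41 elements has 41! connected components (one per ordering). Ben-Or's theorem then gives a lower bound of Omega(log(n!)) = Omega(n log n).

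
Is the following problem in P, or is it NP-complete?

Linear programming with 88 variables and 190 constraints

This problem is in P: the ellipsoid and interior-point methods run in polynomial time.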